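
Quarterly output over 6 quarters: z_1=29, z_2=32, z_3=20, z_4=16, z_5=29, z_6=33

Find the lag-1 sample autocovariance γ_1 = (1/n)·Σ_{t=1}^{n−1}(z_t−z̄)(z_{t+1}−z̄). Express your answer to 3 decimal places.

Mean z̄ = (29 + 32 + 20 + 16 + 29 + 33)/6 = 26.5000
Σ_{t=1}^{5}(z_t−z̄)(z_{t+1}−z̄) = 36.2500
γ_1 = 36.2500 / 6 = 6.042

6.042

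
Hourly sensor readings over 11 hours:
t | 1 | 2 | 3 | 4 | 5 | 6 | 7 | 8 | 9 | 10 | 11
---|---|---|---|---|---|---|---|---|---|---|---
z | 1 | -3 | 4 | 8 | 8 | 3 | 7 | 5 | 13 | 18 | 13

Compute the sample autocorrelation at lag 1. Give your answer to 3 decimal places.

Mean z̄ = (1 − 3 + 4 + 8 + 8 + 3 + 7 + 5 + 13 + 18 + 13)/11 = 7.0000
Numerator Σ_{t=1}^{10}(z_t−z̄)(z_{t+1}−z̄) = 204.0000
Denominator Σ(z_t−z̄)² = 360.0000
r_1 = 204.0000 / 360.0000 = 0.567

0.567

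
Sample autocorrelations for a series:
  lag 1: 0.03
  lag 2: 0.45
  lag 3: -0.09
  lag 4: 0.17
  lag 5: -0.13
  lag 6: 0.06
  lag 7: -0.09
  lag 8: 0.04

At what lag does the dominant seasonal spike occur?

2

The largest autocorrelation is r_2 = 0.45, with a weaker echo at lag 4 (0.17); the remaining lags stay at or below 0.06.
The dominant spike at lag 2 indicates a seasonal period of 2.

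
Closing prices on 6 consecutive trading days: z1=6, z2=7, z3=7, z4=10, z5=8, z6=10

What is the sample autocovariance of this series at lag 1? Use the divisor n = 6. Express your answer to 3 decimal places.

Mean z̄ = (6 + 7 + 7 + 10 + 8 + 10)/6 = 8.0000
Σ_{t=1}^{5}(z_t−z̄)(z_{t+1}−z̄) = 1.0000
γ_1 = 1.0000 / 6 = 0.167

0.167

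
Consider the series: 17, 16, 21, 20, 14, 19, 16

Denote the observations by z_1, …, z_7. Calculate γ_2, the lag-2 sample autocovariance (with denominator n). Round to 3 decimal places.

Mean z̄ = (17 + 16 + 21 + 20 + 14 + 19 + 16)/7 = 17.5714
Σ_{t=1}^{5}(z_t−z̄)(z_{t+2}−z̄) = -8.9388
γ_2 = -8.9388 / 7 = -1.277

-1.277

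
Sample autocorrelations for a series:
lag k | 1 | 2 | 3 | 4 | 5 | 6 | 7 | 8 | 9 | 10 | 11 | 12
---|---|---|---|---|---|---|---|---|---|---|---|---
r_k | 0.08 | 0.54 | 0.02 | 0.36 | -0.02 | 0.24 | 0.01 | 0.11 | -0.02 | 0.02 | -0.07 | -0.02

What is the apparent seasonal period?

2

The largest autocorrelation is r_2 = 0.54, with weaker echoes at lags 4 (0.36) and 6 (0.24); the remaining lags stay at or below 0.11.
The dominant spike at lag 2 indicates a seasonal period of 2.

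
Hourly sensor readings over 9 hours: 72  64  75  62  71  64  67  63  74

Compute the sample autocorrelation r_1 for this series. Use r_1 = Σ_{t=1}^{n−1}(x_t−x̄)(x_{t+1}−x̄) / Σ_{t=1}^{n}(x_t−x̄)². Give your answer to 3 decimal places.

-0.672

Mean x̄ = (72 + 64 + 75 + 62 + 71 + 64 + 67 + 63 + 74)/9 = 68.0000
Numerator Σ_{t=1}^{8}(x_t−x̄)(x_{t+1}−x̄) = -137.0000
Denominator Σ(x_t−x̄)² = 204.0000
r_1 = -137.0000 / 204.0000 = -0.672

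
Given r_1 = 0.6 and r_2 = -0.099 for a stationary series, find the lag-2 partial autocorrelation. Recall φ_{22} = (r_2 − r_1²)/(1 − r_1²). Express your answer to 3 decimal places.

φ_{22} = (r_2 − r_1²) / (1 − r_1²)
r_1² = (0.6)² = 0.36
Numerator = -0.099 − 0.3600 = -0.4590; denominator = 1 − 0.3600 = 0.6400
φ_{22} = -0.4590 / 0.6400 = -0.717

-0.717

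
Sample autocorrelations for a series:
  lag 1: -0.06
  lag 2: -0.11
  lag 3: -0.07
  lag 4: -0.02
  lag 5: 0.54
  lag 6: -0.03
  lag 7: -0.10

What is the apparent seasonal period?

The largest autocorrelation is r_5 = 0.54; the remaining lags stay at or below -0.02.
The dominant spike at lag 5 indicates a seasonal period of 5.

5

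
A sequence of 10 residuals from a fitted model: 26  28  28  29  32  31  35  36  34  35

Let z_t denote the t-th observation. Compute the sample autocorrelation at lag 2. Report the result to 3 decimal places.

0.460

Mean z̄ = (26 + 28 + 28 + 29 + 32 + 31 + 35 + 36 + 34 + 35)/10 = 31.4000
Numerator Σ_{t=1}^{8}(z_t−z̄)(z_{t+2}−z̄) = 51.6800
Denominator Σ(z_t−z̄)² = 112.4000
r_2 = 51.6800 / 112.4000 = 0.460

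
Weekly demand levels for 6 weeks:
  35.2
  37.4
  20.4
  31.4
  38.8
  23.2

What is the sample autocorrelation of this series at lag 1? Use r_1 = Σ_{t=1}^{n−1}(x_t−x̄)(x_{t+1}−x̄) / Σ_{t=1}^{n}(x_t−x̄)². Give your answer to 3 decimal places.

-0.352

Mean x̄ = (35.2 + 37.4 + 20.4 + 31.4 + 38.8 + 23.2)/6 = 31.0667
Deviations from mean: 4.1333, 6.3333, -10.6667, 0.3333, 7.7333, -7.8667
Σ(x_t−x̄)(x_{t+1}−x̄) = (26.1778) + (-67.5556) + (-3.5556) + (2.5778) + (-60.8356) = -103.1911
Denominator Σ(x_t−x̄)² = 292.7733
r_1 = -103.1911 / 292.7733 = -0.352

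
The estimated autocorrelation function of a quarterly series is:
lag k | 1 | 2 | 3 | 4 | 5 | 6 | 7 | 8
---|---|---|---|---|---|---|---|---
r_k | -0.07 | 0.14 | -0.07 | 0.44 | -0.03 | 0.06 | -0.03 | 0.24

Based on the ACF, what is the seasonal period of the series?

4

The largest autocorrelation is r_4 = 0.44, with a weaker echo at lag 8 (0.24); the remaining lags stay at or below 0.14.
The dominant spike at lag 4 indicates a seasonal period of 4.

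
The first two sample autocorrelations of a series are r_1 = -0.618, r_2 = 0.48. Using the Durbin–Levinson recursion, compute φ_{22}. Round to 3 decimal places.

0.159

φ_{22} = (r_2 − r_1²) / (1 − r_1²)
r_1² = (-0.618)² = 0.381924
Numerator = 0.48 − 0.3819 = 0.0981; denominator = 1 − 0.3819 = 0.6181
φ_{22} = 0.0981 / 0.6181 = 0.159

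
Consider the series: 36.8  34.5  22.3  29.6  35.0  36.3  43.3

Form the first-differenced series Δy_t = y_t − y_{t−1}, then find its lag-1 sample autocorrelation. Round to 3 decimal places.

First differences Δy: -2.3, -12.2, 7.3, 5.4, 1.3, 7.0
Mean of differences = 1.0833
Numerator Σ(Δy_t−Δȳ)(Δy_{t+1}−Δȳ) = -8.5836
Denominator Σ(Δy_t−Δȳ)² = 280.2283
r_1(Δy) = -8.5836 / 280.2283 = -0.031

-0.031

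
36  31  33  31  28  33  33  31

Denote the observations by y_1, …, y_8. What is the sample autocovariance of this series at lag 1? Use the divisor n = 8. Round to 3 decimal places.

Mean ȳ = (36 + 31 + 33 + 31 + 28 + 33 + 33 + 31)/8 = 32.0000
Deviations: 4.0000, -1.0000, 1.0000, -1.0000, -4.0000, 1.0000, 1.0000, -1.0000
Σ_{t=1}^{7}(y_t−ȳ)(y_{t+1}−ȳ) = -6.0000
γ_1 = -6.0000 / 8 = -0.750

-0.750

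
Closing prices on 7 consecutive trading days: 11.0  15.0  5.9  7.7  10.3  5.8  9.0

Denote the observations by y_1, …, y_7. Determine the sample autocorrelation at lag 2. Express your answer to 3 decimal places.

Mean ȳ = (11.0 + 15.0 + 5.9 + 7.7 + 10.3 + 5.8 + 9.0)/7 = 9.2429
Deviations from mean: 1.7571, 5.7571, -3.3429, -1.5429, 1.0571, -3.4429, -0.2429
Σ(y_t−ȳ)(y_{t+2}−ȳ) = (-5.8739) + (-8.8824) + (-3.5339) + (5.3118) + (-0.2567) = -13.2351
Denominator Σ(y_t−ȳ)² = 62.8171
r_2 = -13.2351 / 62.8171 = -0.211

-0.211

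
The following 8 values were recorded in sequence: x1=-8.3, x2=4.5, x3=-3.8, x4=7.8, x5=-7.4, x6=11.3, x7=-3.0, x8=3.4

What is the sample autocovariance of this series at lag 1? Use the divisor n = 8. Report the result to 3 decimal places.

-34.392

Mean x̄ = (-8.3 + 4.5 − 3.8 + 7.8 − 7.4 + 11.3 − 3.0 + 3.4)/8 = 0.5625
Σ_{t=1}^{7}(x_t−x̄)(x_{t+1}−x̄) = -275.1339
γ_1 = -275.1339 / 8 = -34.392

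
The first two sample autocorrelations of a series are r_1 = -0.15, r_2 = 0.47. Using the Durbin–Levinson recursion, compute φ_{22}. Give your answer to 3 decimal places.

φ_{22} = (r_2 − r_1²) / (1 − r_1²)
r_1² = (-0.15)² = 0.0225
Numerator = 0.47 − 0.0225 = 0.4475; denominator = 1 − 0.0225 = 0.9775
φ_{22} = 0.4475 / 0.9775 = 0.458

0.458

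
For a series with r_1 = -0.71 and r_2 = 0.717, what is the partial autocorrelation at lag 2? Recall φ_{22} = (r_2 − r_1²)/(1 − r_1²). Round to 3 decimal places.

φ_{22} = (r_2 − r_1²) / (1 − r_1²)
r_1² = (-0.71)² = 0.5041
Numerator = 0.717 − 0.5041 = 0.2129; denominator = 1 − 0.5041 = 0.4959
φ_{22} = 0.2129 / 0.4959 = 0.429

0.429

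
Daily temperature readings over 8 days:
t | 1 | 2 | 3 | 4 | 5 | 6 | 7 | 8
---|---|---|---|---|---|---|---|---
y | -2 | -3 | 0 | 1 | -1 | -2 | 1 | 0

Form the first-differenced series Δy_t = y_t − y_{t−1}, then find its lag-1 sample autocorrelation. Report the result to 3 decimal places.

-0.284

First differences Δy: -1, 3, 1, -2, -1, 3, -1
Mean of differences = 0.2857
Numerator Σ(Δy_t−Δȳ)(Δy_{t+1}−Δȳ) = -7.2245
Denominator Σ(Δy_t−Δȳ)² = 25.4286
r_1(Δy) = -7.2245 / 25.4286 = -0.284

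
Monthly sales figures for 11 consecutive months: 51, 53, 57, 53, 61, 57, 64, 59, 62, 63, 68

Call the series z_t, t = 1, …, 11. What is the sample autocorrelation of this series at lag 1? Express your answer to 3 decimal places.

Mean z̄ = (51 + 53 + 57 + 53 + 61 + 57 + 64 + 59 + 62 + 63 + 68)/11 = 58.9091
Numerator Σ_{t=1}^{10}(z_t−z̄)(z_{t+1}−z̄) = 93.8099
Denominator Σ(z_t−z̄)² = 278.9091
r_1 = 93.8099 / 278.9091 = 0.336

0.336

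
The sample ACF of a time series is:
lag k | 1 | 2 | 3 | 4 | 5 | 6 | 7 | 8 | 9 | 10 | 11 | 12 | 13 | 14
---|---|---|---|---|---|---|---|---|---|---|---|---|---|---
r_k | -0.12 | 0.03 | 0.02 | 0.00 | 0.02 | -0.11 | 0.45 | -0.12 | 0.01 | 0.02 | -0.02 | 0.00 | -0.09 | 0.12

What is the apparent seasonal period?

The largest autocorrelation is r_7 = 0.45; the remaining lags stay at or below 0.12.
The dominant spike at lag 7 indicates a seasonal period of 7.

7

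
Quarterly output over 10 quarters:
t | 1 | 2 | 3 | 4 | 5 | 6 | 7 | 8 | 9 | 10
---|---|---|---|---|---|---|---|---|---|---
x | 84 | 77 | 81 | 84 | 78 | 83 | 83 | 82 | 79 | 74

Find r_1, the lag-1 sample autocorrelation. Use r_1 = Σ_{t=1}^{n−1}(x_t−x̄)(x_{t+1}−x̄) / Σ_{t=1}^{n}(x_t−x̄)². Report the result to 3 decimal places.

-0.095

Mean x̄ = (84 + 77 + 81 + 84 + 78 + 83 + 83 + 82 + 79 + 74)/10 = 80.5000
Numerator Σ_{t=1}^{9}(x_t−x̄)(x_{t+1}−x̄) = -9.7500
Denominator Σ(x_t−x̄)² = 102.5000
r_1 = -9.7500 / 102.5000 = -0.095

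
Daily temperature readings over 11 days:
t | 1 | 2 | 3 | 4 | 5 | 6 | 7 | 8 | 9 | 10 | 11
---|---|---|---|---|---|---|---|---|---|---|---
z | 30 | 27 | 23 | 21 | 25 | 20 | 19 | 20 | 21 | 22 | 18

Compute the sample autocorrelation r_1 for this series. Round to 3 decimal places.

0.369

Mean z̄ = (30 + 27 + 23 + 21 + 25 + 20 + 19 + 20 + 21 + 22 + 18)/11 = 22.3636
Numerator Σ_{t=1}^{10}(z_t−z̄)(z_{t+1}−z̄) = 48.8678
Denominator Σ(z_t−z̄)² = 132.5455
r_1 = 48.8678 / 132.5455 = 0.369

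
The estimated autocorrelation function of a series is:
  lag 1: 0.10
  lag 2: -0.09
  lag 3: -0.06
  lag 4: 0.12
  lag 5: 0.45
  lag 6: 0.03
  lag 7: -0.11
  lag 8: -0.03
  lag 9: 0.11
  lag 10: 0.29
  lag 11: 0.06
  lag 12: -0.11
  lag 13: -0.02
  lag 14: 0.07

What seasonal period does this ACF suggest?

5

The largest autocorrelation is r_5 = 0.45, with a weaker echo at lag 10 (0.29); the remaining lags stay at or below 0.12.
The dominant spike at lag 5 indicates a seasonal period of 5.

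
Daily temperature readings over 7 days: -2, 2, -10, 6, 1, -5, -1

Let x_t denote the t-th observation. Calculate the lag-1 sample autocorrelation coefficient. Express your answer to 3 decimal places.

-0.548

Mean x̄ = (-2 + 2 − 10 + 6 + 1 − 5 − 1)/7 = -1.2857
Deviations from mean: -0.7143, 3.2857, -8.7143, 7.2857, 2.2857, -3.7143, 0.2857
Σ(x_t−x̄)(x_{t+1}−x̄) = (-2.3469) + (-28.6327) + (-63.4898) + (16.6531) + (-8.4898) + (-1.0612) = -87.3673
Denominator Σ(x_t−x̄)² = 159.4286
r_1 = -87.3673 / 159.4286 = -0.548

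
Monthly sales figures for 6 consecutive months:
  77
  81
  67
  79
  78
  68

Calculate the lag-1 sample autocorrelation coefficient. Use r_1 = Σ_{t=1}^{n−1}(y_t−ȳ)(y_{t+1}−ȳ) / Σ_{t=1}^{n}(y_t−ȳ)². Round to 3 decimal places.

Mean ȳ = (77 + 81 + 67 + 79 + 78 + 68)/6 = 75.0000
Deviations from mean: 2.0000, 6.0000, -8.0000, 4.0000, 3.0000, -7.0000
Numerator Σ_{t=1}^{5}(y_t−ȳ)(y_{t+1}−ȳ) = -77.0000
Denominator Σ(y_t−ȳ)² = 178.0000
r_1 = -77.0000 / 178.0000 = -0.433

-0.433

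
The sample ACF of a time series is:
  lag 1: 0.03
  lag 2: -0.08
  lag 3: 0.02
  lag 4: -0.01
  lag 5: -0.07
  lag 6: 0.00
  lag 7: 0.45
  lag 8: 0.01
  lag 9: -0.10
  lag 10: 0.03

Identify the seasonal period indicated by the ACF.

7

The largest autocorrelation is r_7 = 0.45; the remaining lags stay at or below 0.03.
The dominant spike at lag 7 indicates a seasonal period of 7.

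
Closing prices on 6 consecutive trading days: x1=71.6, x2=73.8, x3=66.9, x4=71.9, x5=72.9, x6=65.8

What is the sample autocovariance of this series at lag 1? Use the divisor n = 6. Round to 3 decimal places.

Mean x̄ = (71.6 + 73.8 + 66.9 + 71.9 + 72.9 + 65.8)/6 = 70.4833
Deviations: 1.1167, 3.3167, -3.5833, 1.4167, 2.4167, -4.6833
Σ_{t=1}^{5}(x_t−x̄)(x_{t+1}−x̄) = -21.1519
γ_1 = -21.1519 / 6 = -3.525

-3.525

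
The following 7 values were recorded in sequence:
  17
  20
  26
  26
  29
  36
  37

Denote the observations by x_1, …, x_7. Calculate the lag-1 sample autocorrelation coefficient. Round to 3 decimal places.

0.547

Mean x̄ = (17 + 20 + 26 + 26 + 29 + 36 + 37)/7 = 27.2857
Σ(x_t−x̄)(x_{t+1}−x̄) = (74.9388) + (9.3673) + (1.6531) + (-2.2041) + (14.9388) + (84.6531) = 183.3469
Denominator Σ(x_t−x̄)² = 335.4286
r_1 = 183.3469 / 335.4286 = 0.547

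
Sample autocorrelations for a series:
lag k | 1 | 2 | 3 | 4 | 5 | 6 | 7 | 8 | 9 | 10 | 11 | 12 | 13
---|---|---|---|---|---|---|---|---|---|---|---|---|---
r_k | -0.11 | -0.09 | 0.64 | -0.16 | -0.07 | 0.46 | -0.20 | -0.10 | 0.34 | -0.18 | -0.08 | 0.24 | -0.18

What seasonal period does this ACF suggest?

3

The largest autocorrelation is r_3 = 0.64, with weaker echoes at lags 6 (0.46), 9 (0.34) and 12 (0.24); the remaining lags stay at or below -0.07.
The dominant spike at lag 3 indicates a seasonal period of 3.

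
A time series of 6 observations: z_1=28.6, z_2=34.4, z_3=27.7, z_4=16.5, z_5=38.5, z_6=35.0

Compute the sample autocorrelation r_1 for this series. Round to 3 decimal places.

Mean z̄ = (28.6 + 34.4 + 27.7 + 16.5 + 38.5 + 35.0)/6 = 30.1167
Deviations from mean: -1.5167, 4.2833, -2.4167, -13.6167, 8.3833, 4.8833
Σ(z_t−z̄)(z_{t+1}−z̄) = (-6.4964) + (-10.3514) + (32.9069) + (-114.1531) + (40.9386) = -57.1553
Denominator Σ(z_t−z̄)² = 306.0283
r_1 = -57.1553 / 306.0283 = -0.187

-0.187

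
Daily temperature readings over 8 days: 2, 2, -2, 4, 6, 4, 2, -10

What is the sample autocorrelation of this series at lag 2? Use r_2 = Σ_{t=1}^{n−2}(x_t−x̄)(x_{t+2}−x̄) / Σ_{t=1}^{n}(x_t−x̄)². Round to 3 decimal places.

Mean x̄ = (2 + 2 − 2 + 4 + 6 + 4 + 2 − 10)/8 = 1.0000
Deviations from mean: 1.0000, 1.0000, -3.0000, 3.0000, 5.0000, 3.0000, 1.0000, -11.0000
Σ(x_t−x̄)(x_{t+2}−x̄) = (-3.0000) + (3.0000) + (-15.0000) + (9.0000) + (5.0000) + (-33.0000) = -34.0000
Denominator Σ(x_t−x̄)² = 176.0000
r_2 = -34.0000 / 176.0000 = -0.193

-0.193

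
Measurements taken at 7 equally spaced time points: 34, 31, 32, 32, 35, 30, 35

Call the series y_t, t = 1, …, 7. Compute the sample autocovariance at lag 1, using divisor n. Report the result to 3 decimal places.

-2.073

Mean ȳ = (34 + 31 + 32 + 32 + 35 + 30 + 35)/7 = 32.7143
Σ_{t=1}^{6}(y_t−ȳ)(y_{t+1}−ȳ) = -14.5102
γ_1 = -14.5102 / 7 = -2.073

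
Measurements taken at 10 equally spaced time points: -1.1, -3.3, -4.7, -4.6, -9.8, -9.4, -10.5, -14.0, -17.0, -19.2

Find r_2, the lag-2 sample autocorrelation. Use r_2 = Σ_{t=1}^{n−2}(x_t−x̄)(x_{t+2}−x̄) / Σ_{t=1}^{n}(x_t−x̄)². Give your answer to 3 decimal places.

0.367

Mean x̄ = (-1.1 − 3.3 − 4.7 − 4.6 − 9.8 − 9.4 − 10.5 − 14.0 − 17.0 − 19.2)/10 = -9.3600
Numerator Σ_{t=1}^{8}(x_t−x̄)(x_{t+2}−x̄) = 120.1508
Denominator Σ(x_t−x̄)² = 327.5440
r_2 = 120.1508 / 327.5440 = 0.367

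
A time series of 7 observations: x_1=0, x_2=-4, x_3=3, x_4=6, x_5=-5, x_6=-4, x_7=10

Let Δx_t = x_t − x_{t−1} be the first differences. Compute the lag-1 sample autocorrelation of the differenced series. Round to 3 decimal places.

-0.106

First differences Δx: -4, 7, 3, -11, 1, 14
Mean of differences = 1.6667
Numerator Σ(Δx_t−Δx̄)(Δx_{t+1}−Δx̄) = -39.7778
Denominator Σ(Δx_t−Δx̄)² = 375.3333
r_1(Δx) = -39.7778 / 375.3333 = -0.106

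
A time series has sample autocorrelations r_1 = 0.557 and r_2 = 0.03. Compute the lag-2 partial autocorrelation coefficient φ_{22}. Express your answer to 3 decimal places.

φ_{22} = (r_2 − r_1²) / (1 − r_1²)
r_1² = (0.557)² = 0.310249
Numerator = 0.03 − 0.3102 = -0.2802; denominator = 1 − 0.3102 = 0.6898
φ_{22} = -0.2802 / 0.6898 = -0.406

-0.406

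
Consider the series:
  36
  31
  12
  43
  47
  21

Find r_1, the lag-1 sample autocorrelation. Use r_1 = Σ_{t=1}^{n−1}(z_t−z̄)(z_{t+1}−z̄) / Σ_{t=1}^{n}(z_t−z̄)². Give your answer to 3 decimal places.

Mean z̄ = (36 + 31 + 12 + 43 + 47 + 21)/6 = 31.6667
Deviations from mean: 4.3333, -0.6667, -19.6667, 11.3333, 15.3333, -10.6667
Σ(z_t−z̄)(z_{t+1}−z̄) = (-2.8889) + (13.1111) + (-222.8889) + (173.7778) + (-163.5556) = -202.4444
Denominator Σ(z_t−z̄)² = 883.3333
r_1 = -202.4444 / 883.3333 = -0.229

-0.229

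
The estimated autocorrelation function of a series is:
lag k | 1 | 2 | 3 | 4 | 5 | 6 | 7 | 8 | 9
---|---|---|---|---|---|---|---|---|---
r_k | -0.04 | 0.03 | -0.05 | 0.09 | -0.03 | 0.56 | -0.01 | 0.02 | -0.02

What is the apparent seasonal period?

6

The largest autocorrelation is r_6 = 0.56; the remaining lags stay at or below 0.09.
The dominant spike at lag 6 indicates a seasonal period of 6.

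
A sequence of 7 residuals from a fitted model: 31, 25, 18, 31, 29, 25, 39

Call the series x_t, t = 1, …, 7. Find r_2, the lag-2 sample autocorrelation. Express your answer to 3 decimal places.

-0.177

Mean x̄ = (31 + 25 + 18 + 31 + 29 + 25 + 39)/7 = 28.2857
Deviations from mean: 2.7143, -3.2857, -10.2857, 2.7143, 0.7143, -3.2857, 10.7143
Numerator Σ_{t=1}^{5}(x_t−x̄)(x_{t+2}−x̄) = -45.4490
Denominator Σ(x_t−x̄)² = 257.4286
r_2 = -45.4490 / 257.4286 = -0.177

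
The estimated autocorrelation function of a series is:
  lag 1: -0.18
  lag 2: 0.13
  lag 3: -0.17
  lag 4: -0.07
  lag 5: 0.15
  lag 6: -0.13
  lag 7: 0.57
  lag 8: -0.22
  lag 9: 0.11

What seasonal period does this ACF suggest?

7

The largest autocorrelation is r_7 = 0.57; the remaining lags stay at or below 0.15.
The dominant spike at lag 7 indicates a seasonal period of 7.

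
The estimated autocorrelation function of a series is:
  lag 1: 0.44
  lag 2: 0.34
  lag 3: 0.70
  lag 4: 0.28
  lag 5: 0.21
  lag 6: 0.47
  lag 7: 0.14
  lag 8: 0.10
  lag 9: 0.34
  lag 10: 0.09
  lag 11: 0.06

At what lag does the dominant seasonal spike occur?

The largest autocorrelation is r_3 = 0.70, with a weaker echo at lag 6 (0.47); the remaining lags stay at or below 0.44. The elevated value at lag 1 (0.44), dropping to 0.34 at lag 2, reflects decaying short-term dependence rather than seasonality.
The dominant spike at lag 3 indicates a seasonal period of 3.

3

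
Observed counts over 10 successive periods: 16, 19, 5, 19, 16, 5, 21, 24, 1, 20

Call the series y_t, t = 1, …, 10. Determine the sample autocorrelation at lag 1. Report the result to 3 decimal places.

-0.505

Mean ȳ = (16 + 19 + 5 + 19 + 16 + 5 + 21 + 24 + 1 + 20)/10 = 14.6000
Numerator Σ_{t=1}^{9}(y_t−ȳ)(y_{t+1}−ȳ) = -288.1600
Denominator Σ(y_t−ȳ)² = 570.4000
r_1 = -288.1600 / 570.4000 = -0.505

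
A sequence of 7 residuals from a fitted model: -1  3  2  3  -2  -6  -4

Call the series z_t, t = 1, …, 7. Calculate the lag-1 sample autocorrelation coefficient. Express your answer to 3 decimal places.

0.510

Mean z̄ = (-1 + 3 + 2 + 3 − 2 − 6 − 4)/7 = -0.7143
Deviations from mean: -0.2857, 3.7143, 2.7143, 3.7143, -1.2857, -5.2857, -3.2857
Σ(z_t−z̄)(z_{t+1}−z̄) = (-1.0612) + (10.0816) + (10.0816) + (-4.7755) + (6.7959) + (17.3673) = 38.4898
Denominator Σ(z_t−z̄)² = 75.4286
r_1 = 38.4898 / 75.4286 = 0.510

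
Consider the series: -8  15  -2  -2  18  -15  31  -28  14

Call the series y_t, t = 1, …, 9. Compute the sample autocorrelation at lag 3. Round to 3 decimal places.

Mean ȳ = (-8 + 15 − 2 − 2 + 18 − 15 + 31 − 28 + 14)/9 = 2.5556
Σ(y_t−ȳ)(y_{t+3}−ȳ) = (48.0864) + (192.1975) + (79.9753) + (-129.5802) + (-471.9136) + (-200.9136) = -482.1481
Denominator Σ(y_t−ȳ)² = 2728.2222
r_3 = -482.1481 / 2728.2222 = -0.177

-0.177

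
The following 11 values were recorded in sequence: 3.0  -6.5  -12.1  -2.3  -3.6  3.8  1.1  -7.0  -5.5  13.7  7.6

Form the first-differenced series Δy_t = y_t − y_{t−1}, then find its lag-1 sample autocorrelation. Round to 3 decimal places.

-0.175

First differences Δy: -9.5, -5.6, 9.8, -1.3, 7.4, -2.7, -8.1, 1.5, 19.2, -6.1
Mean of differences = 0.4600
Numerator Σ(Δy_t−Δȳ)(Δy_{t+1}−Δȳ) = -132.1236
Denominator Σ(Δy_t−Δȳ)² = 752.9840
r_1(Δy) = -132.1236 / 752.9840 = -0.175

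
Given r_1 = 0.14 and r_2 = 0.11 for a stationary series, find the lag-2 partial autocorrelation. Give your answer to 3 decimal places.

0.092

φ_{22} = (r_2 − r_1²) / (1 − r_1²)
r_1² = (0.14)² = 0.0196
Numerator = 0.11 − 0.0196 = 0.0904; denominator = 1 − 0.0196 = 0.9804
φ_{22} = 0.0904 / 0.9804 = 0.092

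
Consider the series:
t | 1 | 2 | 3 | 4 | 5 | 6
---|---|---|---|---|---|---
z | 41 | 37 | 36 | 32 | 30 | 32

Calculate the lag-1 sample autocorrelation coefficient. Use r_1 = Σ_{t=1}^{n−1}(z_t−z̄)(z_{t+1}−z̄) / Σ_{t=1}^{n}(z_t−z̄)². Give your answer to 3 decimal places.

0.471

Mean z̄ = (41 + 37 + 36 + 32 + 30 + 32)/6 = 34.6667
Σ(z_t−z̄)(z_{t+1}−z̄) = (14.7778) + (3.1111) + (-3.5556) + (12.4444) + (12.4444) = 39.2222
Denominator Σ(z_t−z̄)² = 83.3333
r_1 = 39.2222 / 83.3333 = 0.471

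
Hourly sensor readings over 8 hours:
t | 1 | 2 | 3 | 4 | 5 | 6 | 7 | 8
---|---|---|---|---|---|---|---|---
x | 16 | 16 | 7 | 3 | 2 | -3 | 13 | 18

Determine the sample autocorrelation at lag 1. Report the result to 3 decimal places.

Mean x̄ = (16 + 16 + 7 + 3 + 2 − 3 + 13 + 18)/8 = 9.0000
Deviations from mean: 7.0000, 7.0000, -2.0000, -6.0000, -7.0000, -12.0000, 4.0000, 9.0000
Numerator Σ_{t=1}^{7}(x_t−x̄)(x_{t+1}−x̄) = 161.0000
Denominator Σ(x_t−x̄)² = 428.0000
r_1 = 161.0000 / 428.0000 = 0.376

0.376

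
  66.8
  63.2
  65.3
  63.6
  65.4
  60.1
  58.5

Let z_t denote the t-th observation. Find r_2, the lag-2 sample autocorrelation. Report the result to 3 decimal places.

0.005

Mean z̄ = (66.8 + 63.2 + 65.3 + 63.6 + 65.4 + 60.1 + 58.5)/7 = 63.2714
Deviations from mean: 3.5286, -0.0714, 2.0286, 0.3286, 2.1286, -3.1714, -4.7714
Σ(z_t−z̄)(z_{t+2}−z̄) = (7.1580) + (-0.0235) + (4.3180) + (-1.0420) + (-10.1563) = 0.2541
Denominator Σ(z_t−z̄)² = 54.0343
r_2 = 0.2541 / 54.0343 = 0.005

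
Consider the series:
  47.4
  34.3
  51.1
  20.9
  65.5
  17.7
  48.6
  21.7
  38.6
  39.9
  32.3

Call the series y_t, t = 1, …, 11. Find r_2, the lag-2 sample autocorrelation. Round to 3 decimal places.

Mean ȳ = (47.4 + 34.3 + 51.1 + 20.9 + 65.5 + 17.7 + 48.6 + 21.7 + 38.6 + 39.9 + 32.3)/11 = 38.0000
Numerator Σ_{t=1}^{9}(y_t−ȳ)(y_{t+2}−ȳ) = 1488.1500
Denominator Σ(y_t−ȳ)² = 2148.9200
r_2 = 1488.1500 / 2148.9200 = 0.693

0.693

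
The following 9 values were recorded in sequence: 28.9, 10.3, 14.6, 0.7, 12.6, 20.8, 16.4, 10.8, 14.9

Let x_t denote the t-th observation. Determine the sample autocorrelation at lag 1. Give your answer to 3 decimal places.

Mean x̄ = (28.9 + 10.3 + 14.6 + 0.7 + 12.6 + 20.8 + 16.4 + 10.8 + 14.9)/9 = 14.4444
Numerator Σ_{t=1}^{8}(x_t−x̄)(x_{t+1}−x̄) = -45.4231
Denominator Σ(x_t−x̄)² = 476.1822
r_1 = -45.4231 / 476.1822 = -0.095

-0.095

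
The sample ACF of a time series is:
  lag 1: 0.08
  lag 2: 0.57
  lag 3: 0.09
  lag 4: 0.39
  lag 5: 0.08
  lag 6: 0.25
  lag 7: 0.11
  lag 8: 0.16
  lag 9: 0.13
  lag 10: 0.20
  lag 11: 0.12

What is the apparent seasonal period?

The largest autocorrelation is r_2 = 0.57, with weaker echoes at lags 4 (0.39), 6 (0.25), 8 (0.16) and 10 (0.20); the remaining lags stay at or below 0.13.
The dominant spike at lag 2 indicates a seasonal period of 2.

2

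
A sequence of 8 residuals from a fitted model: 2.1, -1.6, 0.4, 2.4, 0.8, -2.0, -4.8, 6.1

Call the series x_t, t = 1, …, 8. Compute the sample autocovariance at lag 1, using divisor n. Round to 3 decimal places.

-2.568

Mean x̄ = (2.1 − 1.6 + 0.4 + 2.4 + 0.8 − 2.0 − 4.8 + 6.1)/8 = 0.4250
Σ_{t=1}^{7}(x_t−x̄)(x_{t+1}−x̄) = -20.5406
γ_1 = -20.5406 / 8 = -2.568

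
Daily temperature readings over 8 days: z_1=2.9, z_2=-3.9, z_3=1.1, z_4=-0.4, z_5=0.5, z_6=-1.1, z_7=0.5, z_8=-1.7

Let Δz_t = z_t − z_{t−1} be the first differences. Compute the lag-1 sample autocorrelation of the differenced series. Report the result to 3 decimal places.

-0.590

First differences Δz: -6.8, 5.0, -1.5, 0.9, -1.6, 1.6, -2.2
Mean of differences = -0.6571
Numerator Σ(Δz_t−Δz̄)(Δz_{t+1}−Δz̄) = -47.9104
Denominator Σ(Δz_t−Δz̄)² = 81.2371
r_1(Δz) = -47.9104 / 81.2371 = -0.590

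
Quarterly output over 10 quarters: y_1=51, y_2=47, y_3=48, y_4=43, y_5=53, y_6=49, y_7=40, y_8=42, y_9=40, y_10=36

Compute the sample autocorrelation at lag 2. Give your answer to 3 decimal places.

Mean ȳ = (51 + 47 + 48 + 43 + 53 + 49 + 40 + 42 + 40 + 36)/10 = 44.9000
Numerator Σ_{t=1}^{8}(y_t−ȳ)(y_{t+2}−ȳ) = 30.4800
Denominator Σ(y_t−ȳ)² = 272.9000
r_2 = 30.4800 / 272.9000 = 0.112

0.112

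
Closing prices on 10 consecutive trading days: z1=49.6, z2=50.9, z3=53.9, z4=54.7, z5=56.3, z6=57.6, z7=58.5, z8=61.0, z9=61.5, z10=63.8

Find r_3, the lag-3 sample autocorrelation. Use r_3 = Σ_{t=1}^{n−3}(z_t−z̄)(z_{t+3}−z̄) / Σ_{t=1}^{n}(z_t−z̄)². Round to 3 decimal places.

Mean z̄ = (49.6 + 50.9 + 53.9 + 54.7 + 56.3 + 57.6 + 58.5 + 61.0 + 61.5 + 63.8)/10 = 56.7800
Σ(z_t−z̄)(z_{t+3}−z̄) = (14.9344) + (2.8224) + (-2.3616) + (-3.5776) + (-2.0256) + (3.8704) + (12.0744) = 25.7368
Denominator Σ(z_t−z̄)² = 191.9760
r_3 = 25.7368 / 191.9760 = 0.134

0.134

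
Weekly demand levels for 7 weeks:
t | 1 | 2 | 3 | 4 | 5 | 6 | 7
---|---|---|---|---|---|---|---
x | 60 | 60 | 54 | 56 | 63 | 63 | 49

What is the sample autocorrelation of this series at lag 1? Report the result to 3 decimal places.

Mean x̄ = (60 + 60 + 54 + 56 + 63 + 63 + 49)/7 = 57.8571
Deviations from mean: 2.1429, 2.1429, -3.8571, -1.8571, 5.1429, 5.1429, -8.8571
Σ(x_t−x̄)(x_{t+1}−x̄) = (4.5918) + (-8.2653) + (7.1633) + (-9.5510) + (26.4490) + (-45.5510) = -25.1633
Denominator Σ(x_t−x̄)² = 158.8571
r_1 = -25.1633 / 158.8571 = -0.158

-0.158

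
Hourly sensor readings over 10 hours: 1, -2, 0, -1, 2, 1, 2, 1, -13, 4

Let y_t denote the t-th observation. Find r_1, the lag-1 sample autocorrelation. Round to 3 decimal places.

Mean ȳ = (1 − 2 + 0 − 1 + 2 + 1 + 2 + 1 − 13 + 4)/10 = -0.5000
Numerator Σ_{t=1}^{9}(y_t−ȳ)(y_{t+1}−ȳ) = -68.2500
Denominator Σ(y_t−ȳ)² = 198.5000
r_1 = -68.2500 / 198.5000 = -0.344

-0.344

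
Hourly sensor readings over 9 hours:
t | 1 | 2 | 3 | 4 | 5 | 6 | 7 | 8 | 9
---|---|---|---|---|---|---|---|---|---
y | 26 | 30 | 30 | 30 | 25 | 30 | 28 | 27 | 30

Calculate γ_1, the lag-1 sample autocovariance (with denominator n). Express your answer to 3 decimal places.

Mean ȳ = (26 + 30 + 30 + 30 + 25 + 30 + 28 + 27 + 30)/9 = 28.4444
Σ_{t=1}^{8}(y_t−ȳ)(y_{t+1}−ȳ) = -11.9753
γ_1 = -11.9753 / 9 = -1.331

-1.331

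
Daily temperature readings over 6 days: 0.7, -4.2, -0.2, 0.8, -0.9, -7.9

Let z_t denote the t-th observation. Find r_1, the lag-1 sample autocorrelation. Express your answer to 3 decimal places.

Mean z̄ = (0.7 − 4.2 − 0.2 + 0.8 − 0.9 − 7.9)/6 = -1.9500
Deviations from mean: 2.6500, -2.2500, 1.7500, 2.7500, 1.0500, -5.9500
Σ(z_t−z̄)(z_{t+1}−z̄) = (-5.9625) + (-3.9375) + (4.8125) + (2.8875) + (-6.2475) = -8.4475
Denominator Σ(z_t−z̄)² = 59.2150
r_1 = -8.4475 / 59.2150 = -0.143

-0.143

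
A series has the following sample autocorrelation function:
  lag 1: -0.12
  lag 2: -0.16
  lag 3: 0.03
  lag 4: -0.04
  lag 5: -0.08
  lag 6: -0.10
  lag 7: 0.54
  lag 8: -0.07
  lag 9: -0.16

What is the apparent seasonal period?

7

The largest autocorrelation is r_7 = 0.54; the remaining lags stay at or below 0.03.
The dominant spike at lag 7 indicates a seasonal period of 7.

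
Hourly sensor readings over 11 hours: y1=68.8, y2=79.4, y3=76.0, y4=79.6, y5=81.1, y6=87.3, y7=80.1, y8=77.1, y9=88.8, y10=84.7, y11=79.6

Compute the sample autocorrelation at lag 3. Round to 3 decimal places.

Mean ȳ = (68.8 + 79.4 + 76.0 + 79.6 + 81.1 + 87.3 + 80.1 + 77.1 + 88.8 + 84.7 + 79.6)/11 = 80.2273
Numerator Σ_{t=1}^{8}(y_t−ȳ)(y_{t+3}−ȳ) = 35.9232
Denominator Σ(y_t−ȳ)² = 304.0018
r_3 = 35.9232 / 304.0018 = 0.118

0.118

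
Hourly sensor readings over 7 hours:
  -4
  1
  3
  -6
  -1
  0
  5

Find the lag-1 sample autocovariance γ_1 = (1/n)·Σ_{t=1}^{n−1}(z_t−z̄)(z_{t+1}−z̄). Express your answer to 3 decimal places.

-1.991

Mean z̄ = (-4 + 1 + 3 − 6 − 1 + 0 + 5)/7 = -0.2857
Deviations: -3.7143, 1.2857, 3.2857, -5.7143, -0.7143, 0.2857, 5.2857
Σ_{t=1}^{6}(z_t−z̄)(z_{t+1}−z̄) = -13.9388
γ_1 = -13.9388 / 7 = -1.991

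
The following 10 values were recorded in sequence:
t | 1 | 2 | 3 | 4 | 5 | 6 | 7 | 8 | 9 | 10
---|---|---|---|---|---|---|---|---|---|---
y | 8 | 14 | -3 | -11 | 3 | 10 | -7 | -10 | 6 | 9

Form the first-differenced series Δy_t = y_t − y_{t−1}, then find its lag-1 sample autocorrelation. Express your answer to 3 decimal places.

-0.039

First differences Δy: 6, -17, -8, 14, 7, -17, -3, 16, 3
Mean of differences = 0.1111
Numerator Σ(Δy_t−Δȳ)(Δy_{t+1}−Δȳ) = -47.1235
Denominator Σ(Δy_t−Δȳ)² = 1196.8889
r_1(Δy) = -47.1235 / 1196.8889 = -0.039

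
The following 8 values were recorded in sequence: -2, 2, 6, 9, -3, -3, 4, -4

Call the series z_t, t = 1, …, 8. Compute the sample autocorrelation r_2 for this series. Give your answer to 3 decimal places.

Mean z̄ = (-2 + 2 + 6 + 9 − 3 − 3 + 4 − 4)/8 = 1.1250
Numerator Σ_{t=1}^{6}(z_t−z̄)(z_{t+2}−z̄) = -51.6563
Denominator Σ(z_t−z̄)² = 164.8750
r_2 = -51.6563 / 164.8750 = -0.313

-0.313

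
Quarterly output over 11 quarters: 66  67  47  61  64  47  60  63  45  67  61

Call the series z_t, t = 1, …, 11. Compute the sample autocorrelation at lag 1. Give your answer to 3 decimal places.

-0.387

Mean z̄ = (66 + 67 + 47 + 61 + 64 + 47 + 60 + 63 + 45 + 67 + 61)/11 = 58.9091
Numerator Σ_{t=1}^{10}(z_t−z̄)(z_{t+1}−z̄) = -274.9174
Denominator Σ(z_t−z̄)² = 710.9091
r_1 = -274.9174 / 710.9091 = -0.387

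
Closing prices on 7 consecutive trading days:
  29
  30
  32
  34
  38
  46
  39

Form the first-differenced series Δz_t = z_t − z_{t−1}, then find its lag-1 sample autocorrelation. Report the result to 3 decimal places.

-0.325

First differences Δz: 1, 2, 2, 4, 8, -7
Mean of differences = 1.6667
Numerator Σ(Δz_t−Δz̄)(Δz_{t+1}−Δz̄) = -39.4444
Denominator Σ(Δz_t−Δz̄)² = 121.3333
r_1(Δz) = -39.4444 / 121.3333 = -0.325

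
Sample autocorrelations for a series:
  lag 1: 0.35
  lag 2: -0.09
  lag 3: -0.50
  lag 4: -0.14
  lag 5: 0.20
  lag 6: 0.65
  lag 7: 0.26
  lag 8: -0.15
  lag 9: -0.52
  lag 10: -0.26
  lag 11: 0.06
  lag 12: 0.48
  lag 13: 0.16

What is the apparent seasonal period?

6

The largest autocorrelation is r_6 = 0.65, with a weaker echo at lag 12 (0.48); the remaining lags stay at or below 0.35.
The dominant spike at lag 6 indicates a seasonal period of 6.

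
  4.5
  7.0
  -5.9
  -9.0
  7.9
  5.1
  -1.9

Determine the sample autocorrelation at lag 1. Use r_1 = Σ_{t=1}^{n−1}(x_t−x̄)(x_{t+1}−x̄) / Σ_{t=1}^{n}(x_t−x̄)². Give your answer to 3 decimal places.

-0.015

Mean x̄ = (4.5 + 7.0 − 5.9 − 9.0 + 7.9 + 5.1 − 1.9)/7 = 1.1000
Numerator Σ_{t=1}^{6}(x_t−x̄)(x_{t+1}−x̄) = -4.0200
Denominator Σ(x_t−x̄)² = 268.6200
r_1 = -4.0200 / 268.6200 = -0.015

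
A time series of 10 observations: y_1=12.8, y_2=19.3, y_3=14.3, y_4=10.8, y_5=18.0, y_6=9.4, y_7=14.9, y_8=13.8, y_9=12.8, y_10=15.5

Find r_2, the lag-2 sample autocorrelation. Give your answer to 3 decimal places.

Mean ȳ = (12.8 + 19.3 + 14.3 + 10.8 + 18.0 + 9.4 + 14.9 + 13.8 + 12.8 + 15.5)/10 = 14.1600
Numerator Σ_{t=1}^{8}(y_t−ȳ)(y_{t+2}−ȳ) = 2.1368
Denominator Σ(y_t−ȳ)² = 81.3040
r_2 = 2.1368 / 81.3040 = 0.026

0.026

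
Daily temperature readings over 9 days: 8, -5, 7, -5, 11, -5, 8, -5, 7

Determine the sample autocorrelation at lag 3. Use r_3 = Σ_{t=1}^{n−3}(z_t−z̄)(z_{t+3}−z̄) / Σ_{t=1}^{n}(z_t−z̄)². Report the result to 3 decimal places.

Mean z̄ = (8 − 5 + 7 − 5 + 11 − 5 + 8 − 5 + 7)/9 = 2.3333
Σ(z_t−z̄)(z_{t+3}−z̄) = (-41.5556) + (-63.5556) + (-34.2222) + (-41.5556) + (-63.5556) + (-34.2222) = -278.6667
Denominator Σ(z_t−z̄)² = 398.0000
r_3 = -278.6667 / 398.0000 = -0.700

-0.700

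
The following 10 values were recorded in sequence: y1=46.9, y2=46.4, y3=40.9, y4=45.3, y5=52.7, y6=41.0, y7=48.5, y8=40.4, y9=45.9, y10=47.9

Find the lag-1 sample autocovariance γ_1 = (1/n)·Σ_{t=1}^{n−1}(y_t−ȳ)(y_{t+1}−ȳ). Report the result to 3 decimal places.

-6.543

Mean ȳ = (46.9 + 46.4 + 40.9 + 45.3 + 52.7 + 41.0 + 48.5 + 40.4 + 45.9 + 47.9)/10 = 45.5900
Σ_{t=1}^{9}(y_t−ȳ)(y_{t+1}−ȳ) = -65.4271
γ_1 = -65.4271 / 10 = -6.543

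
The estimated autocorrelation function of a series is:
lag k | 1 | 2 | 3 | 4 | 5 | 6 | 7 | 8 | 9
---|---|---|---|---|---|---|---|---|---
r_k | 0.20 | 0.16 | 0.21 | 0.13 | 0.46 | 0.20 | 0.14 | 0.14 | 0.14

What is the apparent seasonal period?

The largest autocorrelation is r_5 = 0.46; the remaining lags stay at or below 0.21. The elevated value at lag 1 (0.20), dropping to 0.16 at lag 2, reflects decaying short-term dependence rather than seasonality.
The dominant spike at lag 5 indicates a seasonal period of 5.

5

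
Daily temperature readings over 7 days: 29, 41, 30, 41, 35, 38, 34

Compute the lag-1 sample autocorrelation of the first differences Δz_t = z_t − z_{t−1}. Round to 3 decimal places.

-0.784

First differences Δz: 12, -11, 11, -6, 3, -4
Mean of differences = 0.8333
Numerator Σ(Δz_t−Δz̄)(Δz_{t+1}−Δz̄) = -347.1944
Denominator Σ(Δz_t−Δz̄)² = 442.8333
r_1(Δz) = -347.1944 / 442.8333 = -0.784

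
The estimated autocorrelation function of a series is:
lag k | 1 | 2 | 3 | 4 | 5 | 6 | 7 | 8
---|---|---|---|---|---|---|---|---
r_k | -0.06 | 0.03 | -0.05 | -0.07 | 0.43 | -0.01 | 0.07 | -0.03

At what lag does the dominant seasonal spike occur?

5

The largest autocorrelation is r_5 = 0.43; the remaining lags stay at or below 0.07.
The dominant spike at lag 5 indicates a seasonal period of 5.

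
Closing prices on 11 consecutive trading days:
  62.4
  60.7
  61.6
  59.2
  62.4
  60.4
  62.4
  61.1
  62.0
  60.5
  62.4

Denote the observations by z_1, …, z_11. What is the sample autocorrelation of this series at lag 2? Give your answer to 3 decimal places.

Mean z̄ = (62.4 + 60.7 + 61.6 + 59.2 + 62.4 + 60.4 + 62.4 + 61.1 + 62.0 + 60.5 + 62.4)/11 = 61.3727
Numerator Σ_{t=1}^{9}(z_t−z̄)(z_{t+2}−z̄) = 6.8894
Denominator Σ(z_t−z̄)² = 11.6218
r_2 = 6.8894 / 11.6218 = 0.593

0.593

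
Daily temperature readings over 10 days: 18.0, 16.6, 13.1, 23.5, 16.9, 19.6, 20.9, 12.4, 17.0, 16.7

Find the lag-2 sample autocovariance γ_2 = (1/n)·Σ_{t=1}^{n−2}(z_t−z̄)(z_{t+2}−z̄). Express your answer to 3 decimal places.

Mean z̄ = (18.0 + 16.6 + 13.1 + 23.5 + 16.9 + 19.6 + 20.9 + 12.4 + 17.0 + 16.7)/10 = 17.4700
Σ_{t=1}^{8}(z_t−z̄)(z_{t+2}−z̄) = -2.6898
γ_2 = -2.6898 / 10 = -0.269

-0.269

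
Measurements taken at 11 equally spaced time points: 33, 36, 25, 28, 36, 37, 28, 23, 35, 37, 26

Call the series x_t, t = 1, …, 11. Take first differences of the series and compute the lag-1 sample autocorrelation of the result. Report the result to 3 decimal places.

-0.097

First differences Δx: 3, -11, 3, 8, 1, -9, -5, 12, 2, -11
Mean of differences = -0.7000
Numerator Σ(Δx_t−Δx̄)(Δx_{t+1}−Δx̄) = -55.7900
Denominator Σ(Δx_t−Δx̄)² = 574.1000
r_1(Δx) = -55.7900 / 574.1000 = -0.097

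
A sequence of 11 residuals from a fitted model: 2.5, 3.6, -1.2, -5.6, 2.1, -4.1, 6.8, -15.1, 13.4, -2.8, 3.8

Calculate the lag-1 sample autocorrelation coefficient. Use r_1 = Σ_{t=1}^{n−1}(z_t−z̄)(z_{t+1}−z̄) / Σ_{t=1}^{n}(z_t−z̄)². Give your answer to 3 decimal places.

Mean z̄ = (2.5 + 3.6 − 1.2 − 5.6 + 2.1 − 4.1 + 6.8 − 15.1 + 13.4 − 2.8 + 3.8)/11 = 0.3091
Numerator Σ_{t=1}^{10}(z_t−z̄)(z_{t+1}−z̄) = -389.2292
Denominator Σ(z_t−z̄)² = 548.2691
r_1 = -389.2292 / 548.2691 = -0.710

-0.710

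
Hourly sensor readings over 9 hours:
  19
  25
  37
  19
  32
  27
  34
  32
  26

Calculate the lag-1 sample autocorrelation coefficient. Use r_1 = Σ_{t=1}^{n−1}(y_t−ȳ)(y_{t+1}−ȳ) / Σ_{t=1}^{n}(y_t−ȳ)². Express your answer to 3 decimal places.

Mean ȳ = (19 + 25 + 37 + 19 + 32 + 27 + 34 + 32 + 26)/9 = 27.8889
Numerator Σ_{t=1}^{8}(y_t−ȳ)(y_{t+1}−ȳ) = -109.9012
Denominator Σ(y_t−ȳ)² = 324.8889
r_1 = -109.9012 / 324.8889 = -0.338

-0.338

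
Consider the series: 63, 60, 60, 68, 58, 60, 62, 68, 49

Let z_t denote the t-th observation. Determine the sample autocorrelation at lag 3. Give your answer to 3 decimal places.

0.063

Mean z̄ = (63 + 60 + 60 + 68 + 58 + 60 + 62 + 68 + 49)/9 = 60.8889
Σ(z_t−z̄)(z_{t+3}−z̄) = (15.0123) + (2.5679) + (0.7901) + (7.9012) + (-20.5432) + (10.5679) = 16.2963
Denominator Σ(z_t−z̄)² = 258.8889
r_3 = 16.2963 / 258.8889 = 0.063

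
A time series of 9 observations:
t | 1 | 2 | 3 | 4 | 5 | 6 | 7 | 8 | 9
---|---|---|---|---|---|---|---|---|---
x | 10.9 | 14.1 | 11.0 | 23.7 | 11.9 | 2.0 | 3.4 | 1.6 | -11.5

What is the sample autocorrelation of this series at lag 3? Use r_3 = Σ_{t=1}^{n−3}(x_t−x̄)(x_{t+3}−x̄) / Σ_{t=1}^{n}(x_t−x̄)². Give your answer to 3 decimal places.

Mean x̄ = (10.9 + 14.1 + 11.0 + 23.7 + 11.9 + 2.0 + 3.4 + 1.6 − 11.5)/9 = 7.4556
Σ(x_t−x̄)(x_{t+3}−x̄) = (55.9531) + (29.5309) + (-19.3369) + (-65.8802) + (-26.0247) + (103.4131) = 77.6552
Denominator Σ(x_t−x̄)² = 792.0222
r_3 = 77.6552 / 792.0222 = 0.098

0.098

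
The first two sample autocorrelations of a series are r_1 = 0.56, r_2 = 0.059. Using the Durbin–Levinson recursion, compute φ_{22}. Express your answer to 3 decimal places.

-0.371

φ_{22} = (r_2 − r_1²) / (1 − r_1²)
r_1² = (0.56)² = 0.3136
Numerator = 0.059 − 0.3136 = -0.2546; denominator = 1 − 0.3136 = 0.6864
φ_{22} = -0.2546 / 0.6864 = -0.371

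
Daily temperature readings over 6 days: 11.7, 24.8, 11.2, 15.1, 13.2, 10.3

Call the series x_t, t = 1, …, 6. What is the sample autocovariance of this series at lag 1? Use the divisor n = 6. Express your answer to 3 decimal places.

-9.901

Mean x̄ = (11.7 + 24.8 + 11.2 + 15.1 + 13.2 + 10.3)/6 = 14.3833
Deviations: -2.6833, 10.4167, -3.1833, 0.7167, -1.1833, -4.0833
Σ_{t=1}^{5}(x_t−x̄)(x_{t+1}−x̄) = -59.4086
γ_1 = -59.4086 / 6 = -9.901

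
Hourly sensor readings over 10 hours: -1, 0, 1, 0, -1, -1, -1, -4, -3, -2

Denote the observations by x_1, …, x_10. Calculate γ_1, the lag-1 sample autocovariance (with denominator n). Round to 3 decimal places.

1.176

Mean x̄ = (-1 + 0 + 1 + 0 − 1 − 1 − 1 − 4 − 3 − 2)/10 = -1.2000
Σ_{t=1}^{9}(x_t−x̄)(x_{t+1}−x̄) = 11.7600
γ_1 = 11.7600 / 10 = 1.176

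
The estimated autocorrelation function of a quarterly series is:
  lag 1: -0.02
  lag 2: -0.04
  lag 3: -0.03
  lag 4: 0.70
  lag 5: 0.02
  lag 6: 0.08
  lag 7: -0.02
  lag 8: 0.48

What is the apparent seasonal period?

The largest autocorrelation is r_4 = 0.70, with a weaker echo at lag 8 (0.48); the remaining lags stay at or below 0.08.
The dominant spike at lag 4 indicates a seasonal period of 4.

4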